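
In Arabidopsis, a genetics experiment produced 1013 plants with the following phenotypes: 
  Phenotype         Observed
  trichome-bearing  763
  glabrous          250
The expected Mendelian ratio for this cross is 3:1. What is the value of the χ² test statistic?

Total ratio parts = 4. Expected numbers out of 1013:
  trichome-bearing: 1013 × 3/4 = 759.75
  glabrous: 1013 × 1/4 = 253.25
χ² = Σ (O − E)² / E
  trichome-bearing: (763 − 759.75)² / 759.75 = 0.0139
  glabrous: (250 − 253.25)² / 253.25 = 0.0417
χ² = 0.0139 + 0.0417 = 0.0556 ≈ 0.056

0.056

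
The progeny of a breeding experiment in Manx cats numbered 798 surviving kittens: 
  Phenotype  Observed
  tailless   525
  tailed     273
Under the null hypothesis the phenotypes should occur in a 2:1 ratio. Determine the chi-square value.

0.276

Under the 2:1 hypothesis (Σ ratio = 3, N = 798):
  tailless: 798 × 2/3 = 532
  tailed: 798 × 1/3 = 266
χ² = Σ (O − E)² / E
  tailless: (525 − 532)² / 532 = 0.0921
  tailed: (273 − 266)² / 266 = 0.1842
χ² = 0.0921 + 0.1842 = 0.2763 ≈ 0.276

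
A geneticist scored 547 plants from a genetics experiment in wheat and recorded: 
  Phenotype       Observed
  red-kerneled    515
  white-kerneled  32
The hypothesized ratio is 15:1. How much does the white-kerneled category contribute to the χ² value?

0.140

The 15:1 ratio has 16 parts, so with N = 547 the expected counts are:
  red-kerneled: 547 × 15/16 = 512.8125
  white-kerneled: 547 × 1/16 = 34.1875
Contribution of white-kerneled: (32 − 34.1875)² / 34.1875 = 0.1400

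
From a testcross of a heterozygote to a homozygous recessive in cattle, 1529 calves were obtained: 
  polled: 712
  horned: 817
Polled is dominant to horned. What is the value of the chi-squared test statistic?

7.211

A testcross of a heterozygote (Aa × aa) gives a 1:1 phenotypic ratio.
Under the 1:1 hypothesis (Σ ratio = 2, N = 1529):
  polled: 1529 × 1/2 = 764.5
  horned: 1529 × 1/2 = 764.5
χ² = Σ (O − E)² / E
  polled: (712 − 764.5)² / 764.5 = 3.6053
  horned: (817 − 764.5)² / 764.5 = 3.6053
χ² = 3.6053 + 3.6053 = 7.2106 ≈ 7.211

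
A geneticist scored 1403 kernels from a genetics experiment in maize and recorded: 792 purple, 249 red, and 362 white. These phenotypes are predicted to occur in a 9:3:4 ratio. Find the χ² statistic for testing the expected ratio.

1.123

Expected counts for N = 1403 under a 9:3:4 ratio (total parts = 16):
  purple: 1403 × 9/16 = 789.1875
  red: 1403 × 3/16 = 263.0625
  white: 1403 × 4/16 = 350.75
χ² = Σ (O − E)² / E
  purple: (792 − 789.1875)² / 789.1875 = 0.0100
  red: (249 − 263.0625)² / 263.0625 = 0.7517
  white: (362 − 350.75)² / 350.75 = 0.3608
χ² = 0.0100 + 0.7517 + 0.3608 = 1.1225 ≈ 1.123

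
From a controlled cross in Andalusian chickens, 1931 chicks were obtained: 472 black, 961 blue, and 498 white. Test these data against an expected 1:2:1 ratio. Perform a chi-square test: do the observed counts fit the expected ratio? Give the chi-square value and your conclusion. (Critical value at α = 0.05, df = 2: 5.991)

Under the 1:2:1 hypothesis (Σ ratio = 4, N = 1931):
  black: 1931 × 1/4 = 482.75
  blue: 1931 × 2/4 = 965.5
  white: 1931 × 1/4 = 482.75
χ² = Σ (O − E)² / E
  black: (472 − 482.75)² / 482.75 = 0.2394
  blue: (961 − 965.5)² / 965.5 = 0.0210
  white: (498 − 482.75)² / 482.75 = 0.4817
χ² = 0.2394 + 0.0210 + 0.4817 = 0.7421 ≈ 0.742
Degrees of freedom = 3 − 1 = 2; critical value at α = 0.05 is 5.991.
Since 0.742 < 5.991, we fail to reject the null hypothesis — the data are consistent with the 1:2:1 ratio.

0.742; consistent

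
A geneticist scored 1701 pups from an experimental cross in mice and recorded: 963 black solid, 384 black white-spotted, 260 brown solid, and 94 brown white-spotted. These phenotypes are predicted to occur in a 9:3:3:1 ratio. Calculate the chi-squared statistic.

Total ratio parts = 16. Expected numbers out of 1701:
  black solid: 1701 × 9/16 = 956.8125
  black white-spotted: 1701 × 3/16 = 318.9375
  brown solid: 1701 × 3/16 = 318.9375
  brown white-spotted: 1701 × 1/16 = 106.3125
χ² = Σ (O − E)² / E
  black solid: (963 − 956.8125)² / 956.8125 = 0.0400
  black white-spotted: (384 − 318.9375)² / 318.9375 = 13.2726
  brown solid: (260 − 318.9375)² / 318.9375 = 10.8913
  brown white-spotted: (94 − 106.3125)² / 106.3125 = 1.4260
χ² = 0.0400 + 13.2726 + 10.8913 + 1.4260 = 25.6299 ≈ 25.630

25.630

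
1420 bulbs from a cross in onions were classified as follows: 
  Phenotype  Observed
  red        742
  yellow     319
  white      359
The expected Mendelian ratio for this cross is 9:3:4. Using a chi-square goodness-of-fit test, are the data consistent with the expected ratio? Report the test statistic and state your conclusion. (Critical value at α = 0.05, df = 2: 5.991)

Under the 9:3:4 hypothesis (Σ ratio = 16, N = 1420):
  red: 1420 × 9/16 = 798.75
  yellow: 1420 × 3/16 = 266.25
  white: 1420 × 4/16 = 355
χ² = Σ (O − E)² / E
  red: (742 − 798.75)² / 798.75 = 4.0320
  yellow: (319 − 266.25)² / 266.25 = 10.4509
  white: (359 − 355)² / 355 = 0.0451
χ² = 4.0320 + 10.4509 + 0.0451 = 14.528
Degrees of freedom = 3 − 1 = 2; critical value at α = 0.05 is 5.991.
Since 14.528 > 5.991, we reject the null hypothesis — the data do not fit the 9:3:4 ratio.

14.528; not consistent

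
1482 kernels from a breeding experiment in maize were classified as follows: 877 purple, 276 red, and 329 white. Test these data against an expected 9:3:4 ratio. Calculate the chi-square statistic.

6.918

Expected counts for N = 1482 under a 9:3:4 ratio (total parts = 16):
  purple: 1482 × 9/16 = 833.625
  red: 1482 × 3/16 = 277.875
  white: 1482 × 4/16 = 370.5
χ² = Σ (O − E)² / E
  purple: (877 − 833.625)² / 833.625 = 2.2569
  red: (276 − 277.875)² / 277.875 = 0.0127
  white: (329 − 370.5)² / 370.5 = 4.6484
χ² = 2.2569 + 0.0127 + 4.6484 = 6.918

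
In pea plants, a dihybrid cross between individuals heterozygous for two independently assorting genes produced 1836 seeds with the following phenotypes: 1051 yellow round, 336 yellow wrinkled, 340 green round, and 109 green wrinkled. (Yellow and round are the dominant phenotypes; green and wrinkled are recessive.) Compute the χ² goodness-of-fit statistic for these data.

0.861

A dihybrid F₂ with independent assortment and complete dominance at both loci gives a 9:3:3:1 phenotypic ratio.
Expected counts for N = 1836 under a 9:3:3:1 ratio (total parts = 16):
  yellow round: 1836 × 9/16 = 1032.75
  yellow wrinkled: 1836 × 3/16 = 344.25
  green round: 1836 × 3/16 = 344.25
  green wrinkled: 1836 × 1/16 = 114.75
χ² = Σ (O − E)² / E
  yellow round: (1051 − 1032.75)² / 1032.75 = 0.3225
  yellow wrinkled: (336 − 344.25)² / 344.25 = 0.1977
  green round: (340 − 344.25)² / 344.25 = 0.0525
  green wrinkled: (109 − 114.75)² / 114.75 = 0.2881
χ² = 0.3225 + 0.1977 + 0.0525 + 0.2881 = 0.8608 ≈ 0.861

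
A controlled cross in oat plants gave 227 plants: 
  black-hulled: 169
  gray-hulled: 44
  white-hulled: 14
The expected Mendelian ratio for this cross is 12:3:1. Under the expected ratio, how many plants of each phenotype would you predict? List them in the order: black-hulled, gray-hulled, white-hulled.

Under the 12:3:1 hypothesis (Σ ratio = 16, N = 227):
  black-hulled: 227 × 12/16 = 170.25
  gray-hulled: 227 × 3/16 = 42.5625
  white-hulled: 227 × 1/16 = 14.1875

170.25, 42.5625, 14.1875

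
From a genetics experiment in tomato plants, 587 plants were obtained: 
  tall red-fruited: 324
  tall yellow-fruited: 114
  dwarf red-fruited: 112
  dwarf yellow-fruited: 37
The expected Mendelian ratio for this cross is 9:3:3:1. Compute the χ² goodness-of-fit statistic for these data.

0.294

The 9:3:3:1 ratio has 16 parts, so with N = 587 the expected counts are:
  tall red-fruited: 587 × 9/16 = 330.1875
  tall yellow-fruited: 587 × 3/16 = 110.0625
  dwarf red-fruited: 587 × 3/16 = 110.0625
  dwarf yellow-fruited: 587 × 1/16 = 36.6875
χ² = Σ (O − E)² / E
  tall red-fruited: (324 − 330.1875)² / 330.1875 = 0.1159
  tall yellow-fruited: (114 − 110.0625)² / 110.0625 = 0.1409
  dwarf red-fruited: (112 − 110.0625)² / 110.0625 = 0.0341
  dwarf yellow-fruited: (37 − 36.6875)² / 36.6875 = 0.0027
χ² = 0.1159 + 0.1409 + 0.0341 + 0.0027 = 0.2936 ≈ 0.294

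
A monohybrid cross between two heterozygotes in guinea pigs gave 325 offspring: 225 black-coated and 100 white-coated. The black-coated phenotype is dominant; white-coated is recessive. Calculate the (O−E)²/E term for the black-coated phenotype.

1.442

For a monohybrid cross between heterozygotes with complete dominance, the expected phenotypic ratio is 3:1.
Expected counts for N = 325 under a 3:1 ratio (total parts = 4):
  black-coated: 325 × 3/4 = 243.75
  white-coated: 325 × 1/4 = 81.25
Contribution of black-coated: (225 − 243.75)² / 243.75 = 1.4423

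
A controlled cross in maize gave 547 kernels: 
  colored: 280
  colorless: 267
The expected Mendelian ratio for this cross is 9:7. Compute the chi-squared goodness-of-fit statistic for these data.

Expected counts for N = 547 under a 9:7 ratio (total parts = 16):
  colored: 547 × 9/16 = 307.6875
  colorless: 547 × 7/16 = 239.3125
χ² = Σ (O − E)² / E
  colored: (280 − 307.6875)² / 307.6875 = 2.4915
  colorless: (267 − 239.3125)² / 239.3125 = 3.2033
χ² = 2.4915 + 3.2033 = 5.6948 ≈ 5.695

5.695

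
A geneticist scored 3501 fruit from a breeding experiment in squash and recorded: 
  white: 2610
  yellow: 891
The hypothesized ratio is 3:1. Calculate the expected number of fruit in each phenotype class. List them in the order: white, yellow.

2625.75, 875.25

The 3:1 ratio has 4 parts, so with N = 3501 the expected counts are:
  white: 3501 × 3/4 = 2625.75
  yellow: 3501 × 1/4 = 875.25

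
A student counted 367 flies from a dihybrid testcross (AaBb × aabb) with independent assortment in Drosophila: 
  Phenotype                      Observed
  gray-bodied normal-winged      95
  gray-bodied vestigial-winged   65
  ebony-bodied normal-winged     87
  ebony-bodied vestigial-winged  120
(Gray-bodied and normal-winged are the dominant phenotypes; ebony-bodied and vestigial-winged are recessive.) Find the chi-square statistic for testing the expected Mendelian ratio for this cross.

A dihybrid testcross with independent assortment gives a 1:1:1:1 ratio.
Total ratio parts = 4. Expected numbers out of 367:
  gray-bodied normal-winged: 367 × 1/4 = 91.75
  gray-bodied vestigial-winged: 367 × 1/4 = 91.75
  ebony-bodied normal-winged: 367 × 1/4 = 91.75
  ebony-bodied vestigial-winged: 367 × 1/4 = 91.75
χ² = Σ (O − E)² / E
  gray-bodied normal-winged: (95 − 91.75)² / 91.75 = 0.1151
  gray-bodied vestigial-winged: (65 − 91.75)² / 91.75 = 7.7990
  ebony-bodied normal-winged: (87 − 91.75)² / 91.75 = 0.2459
  ebony-bodied vestigial-winged: (120 − 91.75)² / 91.75 = 8.6982
χ² = 0.1151 + 7.7990 + 0.2459 + 8.6982 = 16.8582 ≈ 16.858

16.858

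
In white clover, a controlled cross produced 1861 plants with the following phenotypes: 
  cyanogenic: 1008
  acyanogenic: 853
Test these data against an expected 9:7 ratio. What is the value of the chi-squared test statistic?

3.289

Total ratio parts = 16. Expected numbers out of 1861:
  cyanogenic: 1861 × 9/16 = 1046.8125
  acyanogenic: 1861 × 7/16 = 814.1875
χ² = Σ (O − E)² / E
  cyanogenic: (1008 − 1046.8125)² / 1046.8125 = 1.4390
  acyanogenic: (853 − 814.1875)² / 814.1875 = 1.8502
χ² = 1.4390 + 1.8502 = 3.2892 ≈ 3.289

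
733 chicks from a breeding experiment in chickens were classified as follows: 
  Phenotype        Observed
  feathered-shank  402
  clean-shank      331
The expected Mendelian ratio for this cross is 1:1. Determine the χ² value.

Under the 1:1 hypothesis (Σ ratio = 2, N = 733):
  feathered-shank: 733 × 1/2 = 366.5
  clean-shank: 733 × 1/2 = 366.5
χ² = Σ (O − E)² / E
  feathered-shank: (402 − 366.5)² / 366.5 = 3.4386
  clean-shank: (331 − 366.5)² / 366.5 = 3.4386
χ² = 3.4386 + 3.4386 = 6.8772 ≈ 6.877

6.877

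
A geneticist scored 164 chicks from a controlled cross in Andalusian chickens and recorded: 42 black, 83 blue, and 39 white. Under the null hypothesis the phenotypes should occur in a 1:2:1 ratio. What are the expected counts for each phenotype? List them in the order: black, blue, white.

41, 82, 41

Expected counts for N = 164 under a 1:2:1 ratio (total parts = 4):
  black: 164 × 1/4 = 41
  blue: 164 × 2/4 = 82
  white: 164 × 1/4 = 41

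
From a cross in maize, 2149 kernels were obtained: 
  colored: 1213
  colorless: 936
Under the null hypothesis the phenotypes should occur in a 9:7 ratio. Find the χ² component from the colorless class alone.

0.019

The 9:7 ratio has 16 parts, so with N = 2149 the expected counts are:
  colored: 2149 × 9/16 = 1208.8125
  colorless: 2149 × 7/16 = 940.1875
Contribution of colorless: (936 − 940.1875)² / 940.1875 = 0.0187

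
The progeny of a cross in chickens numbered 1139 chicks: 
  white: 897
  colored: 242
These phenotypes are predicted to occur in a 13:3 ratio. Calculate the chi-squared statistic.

4.661

Expected counts for N = 1139 under a 13:3 ratio (total parts = 16):
  white: 1139 × 13/16 = 925.4375
  colored: 1139 × 3/16 = 213.5625
χ² = Σ (O − E)² / E
  white: (897 − 925.4375)² / 925.4375 = 0.8738
  colored: (242 − 213.5625)² / 213.5625 = 3.7867
χ² = 0.8738 + 3.7867 = 4.6605 ≈ 4.661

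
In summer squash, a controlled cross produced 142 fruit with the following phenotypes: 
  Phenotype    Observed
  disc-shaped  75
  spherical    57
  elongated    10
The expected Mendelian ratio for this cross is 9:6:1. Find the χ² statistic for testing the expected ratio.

0.704

The 9:6:1 ratio has 16 parts, so with N = 142 the expected counts are:
  disc-shaped: 142 × 9/16 = 79.875
  spherical: 142 × 6/16 = 53.25
  elongated: 142 × 1/16 = 8.875
χ² = Σ (O − E)² / E
  disc-shaped: (75 − 79.875)² / 79.875 = 0.2975
  spherical: (57 − 53.25)² / 53.25 = 0.2641
  elongated: (10 − 8.875)² / 8.875 = 0.1426
χ² = 0.2975 + 0.2641 + 0.1426 = 0.7042 ≈ 0.704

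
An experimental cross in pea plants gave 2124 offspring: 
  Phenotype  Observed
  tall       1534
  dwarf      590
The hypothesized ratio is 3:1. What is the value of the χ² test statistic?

8.741

The 3:1 ratio has 4 parts, so with N = 2124 the expected counts are:
  tall: 2124 × 3/4 = 1593
  dwarf: 2124 × 1/4 = 531
χ² = Σ (O − E)² / E
  tall: (1534 − 1593)² / 1593 = 2.1852
  dwarf: (590 − 531)² / 531 = 6.5556
χ² = 2.1852 + 6.5556 = 8.7408 ≈ 8.741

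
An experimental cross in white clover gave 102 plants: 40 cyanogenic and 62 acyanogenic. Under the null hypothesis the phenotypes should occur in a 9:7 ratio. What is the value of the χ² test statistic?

12.027

Total ratio parts = 16. Expected numbers out of 102:
  cyanogenic: 102 × 9/16 = 57.375
  acyanogenic: 102 × 7/16 = 44.625
χ² = Σ (O − E)² / E
  cyanogenic: (40 − 57.375)² / 57.375 = 5.2617
  acyanogenic: (62 − 44.625)² / 44.625 = 6.7651
χ² = 5.2617 + 6.7651 = 12.0268 ≈ 12.027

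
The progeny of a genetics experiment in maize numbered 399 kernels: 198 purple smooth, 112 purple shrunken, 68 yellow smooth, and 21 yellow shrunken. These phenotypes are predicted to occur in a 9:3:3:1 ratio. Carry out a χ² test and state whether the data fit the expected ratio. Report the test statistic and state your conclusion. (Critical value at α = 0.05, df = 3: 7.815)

The 9:3:3:1 ratio has 16 parts, so with N = 399 the expected counts are:
  purple smooth: 399 × 9/16 = 224.4375
  purple shrunken: 399 × 3/16 = 74.8125
  yellow smooth: 399 × 3/16 = 74.8125
  yellow shrunken: 399 × 1/16 = 24.9375
χ² = Σ (O − E)² / E
  purple smooth: (198 − 224.4375)² / 224.4375 = 3.1142
  purple shrunken: (112 − 74.8125)² / 74.8125 = 18.4850
  yellow smooth: (68 − 74.8125)² / 74.8125 = 0.6204
  yellow shrunken: (21 − 24.9375)² / 24.9375 = 0.6217
χ² = 3.1142 + 18.4850 + 0.6204 + 0.6217 = 22.8413 ≈ 22.841
Degrees of freedom = 4 − 1 = 3; critical value at α = 0.05 is 7.815.
Since 22.841 > 7.815, we reject the null hypothesis — the data do not fit the 9:3:3:1 ratio.

22.841; not consistent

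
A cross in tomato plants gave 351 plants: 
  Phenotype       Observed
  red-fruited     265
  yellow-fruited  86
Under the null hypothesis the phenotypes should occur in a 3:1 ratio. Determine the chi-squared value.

Expected counts for N = 351 under a 3:1 ratio (total parts = 4):
  red-fruited: 351 × 3/4 = 263.25
  yellow-fruited: 351 × 1/4 = 87.75
χ² = Σ (O − E)² / E
  red-fruited: (265 − 263.25)² / 263.25 = 0.0116
  yellow-fruited: (86 − 87.75)² / 87.75 = 0.0349
χ² = 0.0116 + 0.0349 = 0.0465 ≈ 0.047

0.047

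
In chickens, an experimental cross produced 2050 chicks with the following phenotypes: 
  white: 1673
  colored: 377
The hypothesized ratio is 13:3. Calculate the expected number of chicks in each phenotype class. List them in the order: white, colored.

The 13:3 ratio has 16 parts, so with N = 2050 the expected counts are:
  white: 2050 × 13/16 = 1665.625
  colored: 2050 × 3/16 = 384.375

1665.625, 384.375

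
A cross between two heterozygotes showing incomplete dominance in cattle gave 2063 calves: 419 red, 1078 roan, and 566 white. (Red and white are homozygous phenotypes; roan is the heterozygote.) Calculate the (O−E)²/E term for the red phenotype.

With incomplete dominance, a heterozygote × heterozygote cross gives a 1:2:1 phenotypic ratio.
Under the 1:2:1 hypothesis (Σ ratio = 4, N = 2063):
  red: 2063 × 1/4 = 515.75
  roan: 2063 × 2/4 = 1031.5
  white: 2063 × 1/4 = 515.75
Contribution of red: (419 − 515.75)² / 515.75 = 18.1494

18.149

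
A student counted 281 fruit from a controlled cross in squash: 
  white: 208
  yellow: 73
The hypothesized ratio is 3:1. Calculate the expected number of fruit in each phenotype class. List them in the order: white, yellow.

210.75, 70.25

The 3:1 ratio has 4 parts, so with N = 281 the expected counts are:
  white: 281 × 3/4 = 210.75
  yellow: 281 × 1/4 = 70.25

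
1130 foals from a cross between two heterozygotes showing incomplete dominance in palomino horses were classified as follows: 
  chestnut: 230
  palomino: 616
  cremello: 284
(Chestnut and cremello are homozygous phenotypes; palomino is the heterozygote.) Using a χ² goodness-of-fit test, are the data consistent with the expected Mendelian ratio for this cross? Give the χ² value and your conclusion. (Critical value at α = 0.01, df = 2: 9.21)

14.368; not consistent

With incomplete dominance, a heterozygote × heterozygote cross gives a 1:2:1 phenotypic ratio.
The 1:2:1 ratio has 4 parts, so with N = 1130 the expected counts are:
  chestnut: 1130 × 1/4 = 282.5
  palomino: 1130 × 2/4 = 565
  cremello: 1130 × 1/4 = 282.5
χ² = Σ (O − E)² / E
  chestnut: (230 − 282.5)² / 282.5 = 9.7566
  palomino: (616 − 565)² / 565 = 4.6035
  cremello: (284 − 282.5)² / 282.5 = 0.0080
χ² = 9.7566 + 4.6035 + 0.0080 = 14.3681 ≈ 14.368
Degrees of freedom = 3 − 1 = 2; critical value at α = 0.01 is 9.21.
Since 14.368 > 9.21, we reject the null hypothesis — the data do not fit the 1:2:1 ratio.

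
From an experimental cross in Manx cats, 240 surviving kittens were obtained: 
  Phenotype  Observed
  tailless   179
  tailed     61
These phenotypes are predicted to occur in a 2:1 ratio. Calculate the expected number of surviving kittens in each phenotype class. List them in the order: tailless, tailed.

Total ratio parts = 3. Expected numbers out of 240:
  tailless: 240 × 2/3 = 160
  tailed: 240 × 1/3 = 80

160, 80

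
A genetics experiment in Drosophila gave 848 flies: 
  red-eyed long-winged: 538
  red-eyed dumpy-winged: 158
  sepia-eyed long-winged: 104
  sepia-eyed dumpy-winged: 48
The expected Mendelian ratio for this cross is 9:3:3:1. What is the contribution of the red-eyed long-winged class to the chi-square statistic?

Under the 9:3:3:1 hypothesis (Σ ratio = 16, N = 848):
  red-eyed long-winged: 848 × 9/16 = 477
  red-eyed dumpy-winged: 848 × 3/16 = 159
  sepia-eyed long-winged: 848 × 3/16 = 159
  sepia-eyed dumpy-winged: 848 × 1/16 = 53
Contribution of red-eyed long-winged: (538 − 477)² / 477 = 7.8008

7.801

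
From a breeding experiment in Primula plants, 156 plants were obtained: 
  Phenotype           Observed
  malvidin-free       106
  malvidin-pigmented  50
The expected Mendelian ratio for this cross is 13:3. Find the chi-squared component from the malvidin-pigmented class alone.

The 13:3 ratio has 16 parts, so with N = 156 the expected counts are:
  malvidin-free: 156 × 13/16 = 126.75
  malvidin-pigmented: 156 × 3/16 = 29.25
Contribution of malvidin-pigmented: (50 − 29.25)² / 29.25 = 14.7201

14.720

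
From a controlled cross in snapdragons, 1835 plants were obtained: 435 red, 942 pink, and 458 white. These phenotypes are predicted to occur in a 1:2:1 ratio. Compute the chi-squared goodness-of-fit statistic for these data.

Total ratio parts = 4. Expected numbers out of 1835:
  red: 1835 × 1/4 = 458.75
  pink: 1835 × 2/4 = 917.5
  white: 1835 × 1/4 = 458.75
χ² = Σ (O − E)² / E
  red: (435 − 458.75)² / 458.75 = 1.2296
  pink: (942 − 917.5)² / 917.5 = 0.6542
  white: (458 − 458.75)² / 458.75 = 0.0012
χ² = 1.2296 + 0.6542 + 0.0012 = 1.885

1.885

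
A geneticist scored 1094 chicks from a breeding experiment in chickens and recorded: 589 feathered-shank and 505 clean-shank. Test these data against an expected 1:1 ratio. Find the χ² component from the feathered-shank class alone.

3.225

Total ratio parts = 2. Expected numbers out of 1094:
  feathered-shank: 1094 × 1/2 = 547
  clean-shank: 1094 × 1/2 = 547
Contribution of feathered-shank: (589 − 547)² / 547 = 3.2249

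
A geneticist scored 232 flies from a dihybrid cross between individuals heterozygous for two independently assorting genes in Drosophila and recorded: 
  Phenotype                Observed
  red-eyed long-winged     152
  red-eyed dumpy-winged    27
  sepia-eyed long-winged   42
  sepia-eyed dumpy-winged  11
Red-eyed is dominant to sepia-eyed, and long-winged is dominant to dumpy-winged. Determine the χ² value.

10.697

A dihybrid F₂ with independent assortment and complete dominance at both loci gives a 9:3:3:1 phenotypic ratio.
Total ratio parts = 16. Expected numbers out of 232:
  red-eyed long-winged: 232 × 9/16 = 130.5
  red-eyed dumpy-winged: 232 × 3/16 = 43.5
  sepia-eyed long-winged: 232 × 3/16 = 43.5
  sepia-eyed dumpy-winged: 232 × 1/16 = 14.5
χ² = Σ (O − E)² / E
  red-eyed long-winged: (152 − 130.5)² / 130.5 = 3.5421
  red-eyed dumpy-winged: (27 − 43.5)² / 43.5 = 6.2586
  sepia-eyed long-winged: (42 − 43.5)² / 43.5 = 0.0517
  sepia-eyed dumpy-winged: (11 − 14.5)² / 14.5 = 0.8448
χ² = 3.5421 + 6.2586 + 0.0517 + 0.8448 = 10.6972 ≈ 10.697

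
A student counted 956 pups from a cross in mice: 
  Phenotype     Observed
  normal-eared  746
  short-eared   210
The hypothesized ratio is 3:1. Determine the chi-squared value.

Under the 3:1 hypothesis (Σ ratio = 4, N = 956):
  normal-eared: 956 × 3/4 = 717
  short-eared: 956 × 1/4 = 239
χ² = Σ (O − E)² / E
  normal-eared: (746 − 717)² / 717 = 1.1729
  short-eared: (210 − 239)² / 239 = 3.5188
χ² = 1.1729 + 3.5188 = 4.6917 ≈ 4.692

4.692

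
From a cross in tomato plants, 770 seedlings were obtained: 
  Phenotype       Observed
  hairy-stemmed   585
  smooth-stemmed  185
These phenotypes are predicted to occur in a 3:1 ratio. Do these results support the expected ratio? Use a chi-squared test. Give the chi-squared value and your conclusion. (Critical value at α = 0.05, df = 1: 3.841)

0.390; consistent

Under the 3:1 hypothesis (Σ ratio = 4, N = 770):
  hairy-stemmed: 770 × 3/4 = 577.5
  smooth-stemmed: 770 × 1/4 = 192.5
χ² = Σ (O − E)² / E
  hairy-stemmed: (585 − 577.5)² / 577.5 = 0.0974
  smooth-stemmed: (185 − 192.5)² / 192.5 = 0.2922
χ² = 0.0974 + 0.2922 = 0.3896 ≈ 0.390
Degrees of freedom = 2 − 1 = 1; critical value at α = 0.05 is 3.841.
Since 0.390 < 3.841, we fail to reject the null hypothesis — the data are consistent with the 3:1 ratio.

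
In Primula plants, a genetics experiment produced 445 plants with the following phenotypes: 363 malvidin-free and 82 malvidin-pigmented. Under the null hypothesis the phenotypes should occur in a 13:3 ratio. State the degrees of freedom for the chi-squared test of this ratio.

1

A goodness-of-fit test with 2 phenotype classes has df = 2 − 1 = 1.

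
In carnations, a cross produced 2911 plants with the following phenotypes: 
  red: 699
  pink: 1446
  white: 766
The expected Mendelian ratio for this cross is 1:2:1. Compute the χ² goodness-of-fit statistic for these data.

Total ratio parts = 4. Expected numbers out of 2911:
  red: 2911 × 1/4 = 727.75
  pink: 2911 × 2/4 = 1455.5
  white: 2911 × 1/4 = 727.75
χ² = Σ (O − E)² / E
  red: (699 − 727.75)² / 727.75 = 1.1358
  pink: (1446 − 1455.5)² / 1455.5 = 0.0620
  white: (766 − 727.75)² / 727.75 = 2.0104
χ² = 1.1358 + 0.0620 + 2.0104 = 3.2082 ≈ 3.208

3.208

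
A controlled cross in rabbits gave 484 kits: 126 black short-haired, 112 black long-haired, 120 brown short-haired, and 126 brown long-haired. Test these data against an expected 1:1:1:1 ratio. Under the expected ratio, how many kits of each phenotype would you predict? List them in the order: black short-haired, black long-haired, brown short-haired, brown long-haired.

Under the 1:1:1:1 hypothesis (Σ ratio = 4, N = 484):
  black short-haired: 484 × 1/4 = 121
  black long-haired: 484 × 1/4 = 121
  brown short-haired: 484 × 1/4 = 121
  brown long-haired: 484 × 1/4 = 121

121, 121, 121, 121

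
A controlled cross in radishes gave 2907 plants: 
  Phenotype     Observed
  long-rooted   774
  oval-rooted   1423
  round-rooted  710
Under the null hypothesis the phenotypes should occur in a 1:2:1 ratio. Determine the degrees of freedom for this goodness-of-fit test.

2

A goodness-of-fit test with 3 phenotype classes has df = 3 − 1 = 2.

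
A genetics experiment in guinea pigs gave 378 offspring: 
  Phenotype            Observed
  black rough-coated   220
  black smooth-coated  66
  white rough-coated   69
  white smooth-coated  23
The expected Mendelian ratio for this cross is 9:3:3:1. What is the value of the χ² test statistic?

Under the 9:3:3:1 hypothesis (Σ ratio = 16, N = 378):
  black rough-coated: 378 × 9/16 = 212.625
  black smooth-coated: 378 × 3/16 = 70.875
  white rough-coated: 378 × 3/16 = 70.875
  white smooth-coated: 378 × 1/16 = 23.625
χ² = Σ (O − E)² / E
  black rough-coated: (220 − 212.625)² / 212.625 = 0.2558
  black smooth-coated: (66 − 70.875)² / 70.875 = 0.3353
  white rough-coated: (69 − 70.875)² / 70.875 = 0.0496
  white smooth-coated: (23 − 23.625)² / 23.625 = 0.0165
χ² = 0.2558 + 0.3353 + 0.0496 + 0.0165 = 0.6572 ≈ 0.657

0.657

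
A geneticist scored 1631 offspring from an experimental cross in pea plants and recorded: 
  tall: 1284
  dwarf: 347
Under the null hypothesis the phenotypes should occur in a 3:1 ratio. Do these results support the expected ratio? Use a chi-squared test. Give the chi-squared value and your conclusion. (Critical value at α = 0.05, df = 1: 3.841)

Under the 3:1 hypothesis (Σ ratio = 4, N = 1631):
  tall: 1631 × 3/4 = 1223.25
  dwarf: 1631 × 1/4 = 407.75
χ² = Σ (O − E)² / E
  tall: (1284 − 1223.25)² / 1223.25 = 3.0170
  dwarf: (347 − 407.75)² / 407.75 = 9.0510
χ² = 3.0170 + 9.0510 = 12.068
Degrees of freedom = 2 − 1 = 1; critical value at α = 0.05 is 3.841.
Since 12.068 > 3.841, we reject the null hypothesis — the data do not fit the 3:1 ratio.

12.068; not consistent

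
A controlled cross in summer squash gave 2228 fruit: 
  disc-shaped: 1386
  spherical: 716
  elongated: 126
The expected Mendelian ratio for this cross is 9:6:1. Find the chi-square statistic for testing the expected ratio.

32.414

The 9:6:1 ratio has 16 parts, so with N = 2228 the expected counts are:
  disc-shaped: 2228 × 9/16 = 1253.25
  spherical: 2228 × 6/16 = 835.5
  elongated: 2228 × 1/16 = 139.25
χ² = Σ (O − E)² / E
  disc-shaped: (1386 − 1253.25)² / 1253.25 = 14.0615
  spherical: (716 − 835.5)² / 835.5 = 17.0919
  elongated: (126 − 139.25)² / 139.25 = 1.2608
χ² = 14.0615 + 17.0919 + 1.2608 = 32.4142 ≈ 32.414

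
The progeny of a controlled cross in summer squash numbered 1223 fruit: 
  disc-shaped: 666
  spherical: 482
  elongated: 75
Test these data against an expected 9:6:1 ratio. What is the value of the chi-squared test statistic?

Expected counts for N = 1223 under a 9:6:1 ratio (total parts = 16):
  disc-shaped: 1223 × 9/16 = 687.9375
  spherical: 1223 × 6/16 = 458.625
  elongated: 1223 × 1/16 = 76.4375
χ² = Σ (O − E)² / E
  disc-shaped: (666 − 687.9375)² / 687.9375 = 0.6996
  spherical: (482 − 458.625)² / 458.625 = 1.1914
  elongated: (75 − 76.4375)² / 76.4375 = 0.0270
χ² = 0.6996 + 1.1914 + 0.0270 = 1.918

1.918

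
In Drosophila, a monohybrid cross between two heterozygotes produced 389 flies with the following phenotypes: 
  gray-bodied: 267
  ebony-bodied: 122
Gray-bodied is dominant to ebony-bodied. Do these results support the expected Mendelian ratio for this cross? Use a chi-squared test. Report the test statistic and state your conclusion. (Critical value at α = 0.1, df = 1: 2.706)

8.398; not consistent

For a monohybrid cross between heterozygotes with complete dominance, the expected phenotypic ratio is 3:1.
Under the 3:1 hypothesis (Σ ratio = 4, N = 389):
  gray-bodied: 389 × 3/4 = 291.75
  ebony-bodied: 389 × 1/4 = 97.25
χ² = Σ (O − E)² / E
  gray-bodied: (267 − 291.75)² / 291.75 = 2.0996
  ebony-bodied: (122 − 97.25)² / 97.25 = 6.2988
χ² = 2.0996 + 6.2988 = 8.3984 ≈ 8.398
Degrees of freedom = 2 − 1 = 1; critical value at α = 0.1 is 2.706.
Since 8.398 > 2.706, we reject the null hypothesis — the data do not fit the 3:1 ratio.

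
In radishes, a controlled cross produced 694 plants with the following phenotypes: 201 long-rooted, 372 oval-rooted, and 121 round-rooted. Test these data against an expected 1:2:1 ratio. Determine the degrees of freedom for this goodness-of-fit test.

A goodness-of-fit test with 3 phenotype classes has df = 3 − 1 = 2.

2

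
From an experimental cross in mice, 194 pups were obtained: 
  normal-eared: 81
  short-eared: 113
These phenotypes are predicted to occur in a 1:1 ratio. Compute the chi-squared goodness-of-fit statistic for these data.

Total ratio parts = 2. Expected numbers out of 194:
  normal-eared: 194 × 1/2 = 97
  short-eared: 194 × 1/2 = 97
χ² = Σ (O − E)² / E
  normal-eared: (81 − 97)² / 97 = 2.6392
  short-eared: (113 − 97)² / 97 = 2.6392
χ² = 2.6392 + 2.6392 = 5.2784 ≈ 5.278

5.278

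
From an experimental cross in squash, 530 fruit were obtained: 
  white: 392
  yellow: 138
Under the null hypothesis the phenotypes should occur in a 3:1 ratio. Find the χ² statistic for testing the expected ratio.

0.304

Total ratio parts = 4. Expected numbers out of 530:
  white: 530 × 3/4 = 397.5
  yellow: 530 × 1/4 = 132.5
χ² = Σ (O − E)² / E
  white: (392 − 397.5)² / 397.5 = 0.0761
  yellow: (138 − 132.5)² / 132.5 = 0.2283
χ² = 0.0761 + 0.2283 = 0.3044 ≈ 0.304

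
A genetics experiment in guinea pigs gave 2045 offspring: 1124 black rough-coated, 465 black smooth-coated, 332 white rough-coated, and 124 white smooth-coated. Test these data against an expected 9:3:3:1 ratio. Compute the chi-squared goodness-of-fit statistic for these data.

The 9:3:3:1 ratio has 16 parts, so with N = 2045 the expected counts are:
  black rough-coated: 2045 × 9/16 = 1150.3125
  black smooth-coated: 2045 × 3/16 = 383.4375
  white rough-coated: 2045 × 3/16 = 383.4375
  white smooth-coated: 2045 × 1/16 = 127.8125
χ² = Σ (O − E)² / E
  black rough-coated: (1124 − 1150.3125)² / 1150.3125 = 0.6019
  black smooth-coated: (465 − 383.4375)² / 383.4375 = 17.3495
  white rough-coated: (332 − 383.4375)² / 383.4375 = 6.9003
  white smooth-coated: (124 − 127.8125)² / 127.8125 = 0.1137
χ² = 0.6019 + 17.3495 + 6.9003 + 0.1137 = 24.9654 ≈ 24.965

24.965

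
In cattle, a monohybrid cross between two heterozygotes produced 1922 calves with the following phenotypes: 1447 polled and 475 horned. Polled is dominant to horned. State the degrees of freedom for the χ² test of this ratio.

For a monohybrid cross between heterozygotes with complete dominance, the expected phenotypic ratio is 3:1.
A goodness-of-fit test with 2 phenotype classes has df = 2 − 1 = 1.

1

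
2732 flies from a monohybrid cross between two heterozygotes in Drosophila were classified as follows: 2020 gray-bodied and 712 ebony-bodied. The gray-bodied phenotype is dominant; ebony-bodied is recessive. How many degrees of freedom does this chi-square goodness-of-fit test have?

For a monohybrid cross between heterozygotes with complete dominance, the expected phenotypic ratio is 3:1.
A goodness-of-fit test with 2 phenotype classes has df = 2 − 1 = 1.

1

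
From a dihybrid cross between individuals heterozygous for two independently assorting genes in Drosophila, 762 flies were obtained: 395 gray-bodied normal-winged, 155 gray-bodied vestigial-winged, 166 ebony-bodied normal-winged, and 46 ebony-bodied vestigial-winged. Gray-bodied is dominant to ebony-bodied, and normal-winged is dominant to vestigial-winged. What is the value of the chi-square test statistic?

A dihybrid F₂ with independent assortment and complete dominance at both loci gives a 9:3:3:1 phenotypic ratio.
Expected counts for N = 762 under a 9:3:3:1 ratio (total parts = 16):
  gray-bodied normal-winged: 762 × 9/16 = 428.625
  gray-bodied vestigial-winged: 762 × 3/16 = 142.875
  ebony-bodied normal-winged: 762 × 3/16 = 142.875
  ebony-bodied vestigial-winged: 762 × 1/16 = 47.625
χ² = Σ (O − E)² / E
  gray-bodied normal-winged: (395 − 428.625)² / 428.625 = 2.6378
  gray-bodied vestigial-winged: (155 − 142.875)² / 142.875 = 1.0290
  ebony-bodied normal-winged: (166 − 142.875)² / 142.875 = 3.7429
  ebony-bodied vestigial-winged: (46 − 47.625)² / 47.625 = 0.0554
χ² = 2.6378 + 1.0290 + 3.7429 + 0.0554 = 7.4651 ≈ 7.465

7.465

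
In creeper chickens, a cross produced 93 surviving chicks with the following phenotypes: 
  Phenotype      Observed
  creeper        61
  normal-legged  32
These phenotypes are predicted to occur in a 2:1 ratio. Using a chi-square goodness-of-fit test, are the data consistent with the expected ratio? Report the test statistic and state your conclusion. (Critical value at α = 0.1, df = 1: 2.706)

0.048; consistent

The 2:1 ratio has 3 parts, so with N = 93 the expected counts are:
  creeper: 93 × 2/3 = 62
  normal-legged: 93 × 1/3 = 31
χ² = Σ (O − E)² / E
  creeper: (61 − 62)² / 62 = 0.0161
  normal-legged: (32 − 31)² / 31 = 0.0323
χ² = 0.0161 + 0.0323 = 0.0484 ≈ 0.048
Degrees of freedom = 2 − 1 = 1; critical value at α = 0.1 is 2.706.
Since 0.048 < 2.706, we fail to reject the null hypothesis — the data are consistent with the 2:1 ratio.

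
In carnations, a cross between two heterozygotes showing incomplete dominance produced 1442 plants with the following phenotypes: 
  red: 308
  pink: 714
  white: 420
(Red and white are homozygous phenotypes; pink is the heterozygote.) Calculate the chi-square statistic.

17.534

With incomplete dominance, a heterozygote × heterozygote cross gives a 1:2:1 phenotypic ratio.
Expected counts for N = 1442 under a 1:2:1 ratio (total parts = 4):
  red: 1442 × 1/4 = 360.5
  pink: 1442 × 2/4 = 721
  white: 1442 × 1/4 = 360.5
χ² = Σ (O − E)² / E
  red: (308 − 360.5)² / 360.5 = 7.6456
  pink: (714 − 721)² / 721 = 0.0680
  white: (420 − 360.5)² / 360.5 = 9.8204
χ² = 7.6456 + 0.0680 + 9.8204 = 17.534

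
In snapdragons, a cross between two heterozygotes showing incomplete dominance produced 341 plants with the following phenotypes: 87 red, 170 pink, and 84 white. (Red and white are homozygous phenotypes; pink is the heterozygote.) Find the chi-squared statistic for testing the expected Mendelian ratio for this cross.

0.056

With incomplete dominance, a heterozygote × heterozygote cross gives a 1:2:1 phenotypic ratio.
The 1:2:1 ratio has 4 parts, so with N = 341 the expected counts are:
  red: 341 × 1/4 = 85.25
  pink: 341 × 2/4 = 170.5
  white: 341 × 1/4 = 85.25
χ² = Σ (O − E)² / E
  red: (87 − 85.25)² / 85.25 = 0.0359
  pink: (170 − 170.5)² / 170.5 = 0.0015
  white: (84 − 85.25)² / 85.25 = 0.0183
χ² = 0.0359 + 0.0015 + 0.0183 = 0.0557 ≈ 0.056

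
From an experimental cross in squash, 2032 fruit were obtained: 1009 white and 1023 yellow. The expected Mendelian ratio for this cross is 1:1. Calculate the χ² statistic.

Total ratio parts = 2. Expected numbers out of 2032:
  white: 2032 × 1/2 = 1016
  yellow: 2032 × 1/2 = 1016
χ² = Σ (O − E)² / E
  white: (1009 − 1016)² / 1016 = 0.0482
  yellow: (1023 − 1016)² / 1016 = 0.0482
χ² = 0.0482 + 0.0482 = 0.0964 ≈ 0.096

0.096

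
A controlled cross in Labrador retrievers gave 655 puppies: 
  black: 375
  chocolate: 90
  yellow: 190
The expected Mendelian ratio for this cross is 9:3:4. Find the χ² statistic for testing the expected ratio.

The 9:3:4 ratio has 16 parts, so with N = 655 the expected counts are:
  black: 655 × 9/16 = 368.4375
  chocolate: 655 × 3/16 = 122.8125
  yellow: 655 × 4/16 = 163.75
χ² = Σ (O − E)² / E
  black: (375 − 368.4375)² / 368.4375 = 0.1169
  chocolate: (90 − 122.8125)² / 122.8125 = 8.7667
  yellow: (190 − 163.75)² / 163.75 = 4.2080
χ² = 0.1169 + 8.7667 + 4.2080 = 13.0916 ≈ 13.092

13.092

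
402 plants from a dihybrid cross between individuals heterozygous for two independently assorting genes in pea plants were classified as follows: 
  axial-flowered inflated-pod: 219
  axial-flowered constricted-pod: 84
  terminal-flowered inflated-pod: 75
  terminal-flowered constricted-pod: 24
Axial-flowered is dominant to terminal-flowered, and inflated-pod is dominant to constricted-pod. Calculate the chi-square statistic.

1.264

A dihybrid F₂ with independent assortment and complete dominance at both loci gives a 9:3:3:1 phenotypic ratio.
The 9:3:3:1 ratio has 16 parts, so with N = 402 the expected counts are:
  axial-flowered inflated-pod: 402 × 9/16 = 226.125
  axial-flowered constricted-pod: 402 × 3/16 = 75.375
  terminal-flowered inflated-pod: 402 × 3/16 = 75.375
  terminal-flowered constricted-pod: 402 × 1/16 = 25.125
χ² = Σ (O − E)² / E
  axial-flowered inflated-pod: (219 − 226.125)² / 226.125 = 0.2245
  axial-flowered constricted-pod: (84 − 75.375)² / 75.375 = 0.9869
  terminal-flowered inflated-pod: (75 − 75.375)² / 75.375 = 0.0019
  terminal-flowered constricted-pod: (24 − 25.125)² / 25.125 = 0.0504
χ² = 0.2245 + 0.9869 + 0.0019 + 0.0504 = 1.2637 ≈ 1.264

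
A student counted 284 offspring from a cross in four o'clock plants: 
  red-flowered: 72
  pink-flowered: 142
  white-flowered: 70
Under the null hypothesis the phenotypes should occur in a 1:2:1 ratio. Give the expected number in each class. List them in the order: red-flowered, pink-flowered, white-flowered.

71, 142, 71

Total ratio parts = 4. Expected numbers out of 284:
  red-flowered: 284 × 1/4 = 71
  pink-flowered: 284 × 2/4 = 142
  white-flowered: 284 × 1/4 = 71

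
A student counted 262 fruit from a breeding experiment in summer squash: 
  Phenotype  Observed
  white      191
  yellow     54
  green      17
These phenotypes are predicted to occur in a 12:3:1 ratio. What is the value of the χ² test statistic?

0.662

Total ratio parts = 16. Expected numbers out of 262:
  white: 262 × 12/16 = 196.5
  yellow: 262 × 3/16 = 49.125
  green: 262 × 1/16 = 16.375
χ² = Σ (O − E)² / E
  white: (191 − 196.5)² / 196.5 = 0.1539
  yellow: (54 − 49.125)² / 49.125 = 0.4838
  green: (17 − 16.375)² / 16.375 = 0.0239
χ² = 0.1539 + 0.4838 + 0.0239 = 0.6616 ≈ 0.662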